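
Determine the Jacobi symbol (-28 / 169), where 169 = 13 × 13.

1

First reduce: -28 ≡ 141 (mod 169).
Reciprocity: 141 ≡ 1 and 169 ≡ 1 (mod 4), so (141/169) = +(169/141).
Reduce top mod 141: now compute (28/141).
Pull out 2^2: since 141 ≡ 5 (mod 8), (2/141) = -1, so (2/141)^2 = +1.
Reciprocity: 7 ≡ 3 and 141 ≡ 1 (mod 4), so (7/141) = +(141/7).
Reduce top mod 7: now compute (1/7).
Reached (1/7) = 1. Collecting the sign flips along the way, the symbol is +1.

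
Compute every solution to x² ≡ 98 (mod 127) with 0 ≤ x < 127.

Since 127 ≡ 3 (mod 4), a square root of 98 is 98^((127+1)/4) = 98^32 mod 127.
Repeated squaring: 98^2≡79, 98^4≡18, 98^8≡70, 98^16≡74, 98^32≡15 (mod 127).
98^32 = 98^(32) ≡ 15 (mod 127).
Check: 15² = 225 ≡ 98 (mod 127). The two roots are 15 and 112.

15, 112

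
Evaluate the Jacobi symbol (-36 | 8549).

First reduce: -36 ≡ 8513 (mod 8549).
Reciprocity: 8513 ≡ 1 and 8549 ≡ 1 (mod 4), so (8513/8549) = +(8549/8513).
Reduce top mod 8513: now compute (36/8513).
Pull out 2^2: since 8513 ≡ 1 (mod 8), (2/8513) = +1, so (2/8513)^2 = +1.
Reciprocity: 9 ≡ 1 and 8513 ≡ 1 (mod 4), so (9/8513) = +(8513/9).
Reduce top mod 9: now compute (8/9).
Pull out 2^3: since 9 ≡ 1 (mod 8), (2/9) = +1, so (2/9)^3 = +1.
Reached (1/9) = 1. Collecting the sign flips along the way, the symbol is +1.

1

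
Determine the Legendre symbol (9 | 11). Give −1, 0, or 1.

1

Reciprocity: 9 ≡ 1 and 11 ≡ 3 (mod 4), so (9/11) = +(11/9).
Reduce top mod 9: now compute (2/9).
Pull out 2: since 9 ≡ 1 (mod 8), (2/9) = +1.
Reached (1/9) = 1. Collecting the sign flips along the way, the symbol is +1.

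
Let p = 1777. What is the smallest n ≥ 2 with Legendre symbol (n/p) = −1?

(2/1777) = +1, so 2 is a residue.
(3/1777) = +1, so 3 is a residue.
(4/1777) = +1, so 4 is a residue.
(5/1777) = −1, so 5 is the smallest positive non-residue mod 1777.

5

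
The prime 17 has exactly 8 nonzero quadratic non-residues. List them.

Square k = 1,…,8 (k and 17−k give the same square):
1²=1, 2²=4, 3²=9, 4²=16, 5²≡8, 6²≡2, 7²≡15, 8²≡13 (mod 17).
The residues are {1, 2, 4, 8, 9, 13, 15, 16}; the non-residues are the remaining 8 nonzero classes.

3, 5, 6, 7, 10, 11, 12, 14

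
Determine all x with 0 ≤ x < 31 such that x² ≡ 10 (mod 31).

14, 17

Since 31 ≡ 3 (mod 4), a square root of 10 is 10^((31+1)/4) = 10^8 mod 31.
Repeated squaring: 10^2≡7, 10^4≡18, 10^8≡14 (mod 31).
10^8 = 10^(8) ≡ 14 (mod 31).
Check: 14² = 196 ≡ 10 (mod 31). The two roots are 14 and 17.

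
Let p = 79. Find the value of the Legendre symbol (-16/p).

First reduce: -16 ≡ 63 (mod 79).
Reciprocity: 63 ≡ 3 and 79 ≡ 3 (mod 4), so (63/79) = −(79/63).
Reduce top mod 63: now compute (16/63).
Pull out 2^4: since 63 ≡ 7 (mod 8), (2/63) = +1, so (2/63)^4 = +1.
Reached (1/63) = 1. Collecting the sign flips along the way, the symbol is -1.

-1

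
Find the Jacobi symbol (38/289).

Pull out 2: since 289 ≡ 1 (mod 8), (2/289) = +1.
Reciprocity: 19 ≡ 3 and 289 ≡ 1 (mod 4), so (19/289) = +(289/19).
Reduce top mod 19: now compute (4/19).
Pull out 2^2: since 19 ≡ 3 (mod 8), (2/19) = -1, so (2/19)^2 = +1.
Reached (1/19) = 1. Collecting the sign flips along the way, the symbol is +1.

1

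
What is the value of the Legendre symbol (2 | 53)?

Pull out 2: since 53 ≡ 5 (mod 8), (2/53) = -1.
Reached (1/53) = 1. Collecting the sign flips along the way, the symbol is -1.

-1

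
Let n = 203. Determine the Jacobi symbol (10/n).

1

Pull out 2: since 203 ≡ 3 (mod 8), (2/203) = -1.
Reciprocity: 5 ≡ 1 and 203 ≡ 3 (mod 4), so (5/203) = +(203/5).
Reduce top mod 5: now compute (3/5).
Reciprocity: 3 ≡ 3 and 5 ≡ 1 (mod 4), so (3/5) = +(5/3).
Reduce top mod 3: now compute (2/3).
Pull out 2: since 3 ≡ 3 (mod 8), (2/3) = -1.
Reached (1/3) = 1. Collecting the sign flips along the way, the symbol is +1.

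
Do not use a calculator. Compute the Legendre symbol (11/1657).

Reciprocity: 11 ≡ 3 and 1657 ≡ 1 (mod 4), so (11/1657) = +(1657/11).
Reduce top mod 11: now compute (7/11).
Reciprocity: 7 ≡ 3 and 11 ≡ 3 (mod 4), so (7/11) = −(11/7).
Reduce top mod 7: now compute (4/7).
Pull out 2^2: since 7 ≡ 7 (mod 8), (2/7) = +1, so (2/7)^2 = +1.
Reached (1/7) = 1. Collecting the sign flips along the way, the symbol is -1.

-1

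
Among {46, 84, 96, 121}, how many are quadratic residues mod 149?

(46/149) = +1 → QR.
(84/149) = -1 → non-residue.
(96/149) = +1 → QR.
(121/149) = +1 → QR.
Total quadratic residues among the 4: 3.

3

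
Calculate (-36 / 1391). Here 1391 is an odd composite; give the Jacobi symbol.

-1

First reduce: -36 ≡ 1355 (mod 1391).
Reciprocity: 1355 ≡ 3 and 1391 ≡ 3 (mod 4), so (1355/1391) = −(1391/1355).
Reduce top mod 1355: now compute (36/1355).
Pull out 2^2: since 1355 ≡ 3 (mod 8), (2/1355) = -1, so (2/1355)^2 = +1.
Reciprocity: 9 ≡ 1 and 1355 ≡ 3 (mod 4), so (9/1355) = +(1355/9).
Reduce top mod 9: now compute (5/9).
Reciprocity: 5 ≡ 1 and 9 ≡ 1 (mod 4), so (5/9) = +(9/5).
Reduce top mod 5: now compute (4/5).
Pull out 2^2: since 5 ≡ 5 (mod 8), (2/5) = -1, so (2/5)^2 = +1.
Reached (1/5) = 1. Collecting the sign flips along the way, the symbol is -1.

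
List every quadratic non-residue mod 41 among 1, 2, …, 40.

Square k = 1,…,20 (k and 41−k give the same square):
1²=1, 2²=4, 3²=9, 4²=16, 5²=25, 6²=36, 7²≡8, 8²≡23, 9²≡40, 10²≡18, 11²≡39, 12²≡21, 13²≡5, 14²≡32, 15²≡20, 16²≡10, 17²≡2, 18²≡37, 19²≡33, 20²≡31 (mod 41).
The residues are {1, 2, 4, 5, 8, 9, 10, 16, 18, 20, 21, 23, 25, 31, 32, 33, 36, 37, 39, 40}; the non-residues are the remaining 20 nonzero classes.

3,6,7,11,12,13,14,15,17,19,22,24,26,27,28,29,30,34,35,38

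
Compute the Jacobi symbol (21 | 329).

Reciprocity: 21 ≡ 1 and 329 ≡ 1 (mod 4), so (21/329) = +(329/21).
Reduce top mod 21: now compute (14/21).
Pull out 2: since 21 ≡ 5 (mod 8), (2/21) = -1.
Reciprocity: 7 ≡ 3 and 21 ≡ 1 (mod 4), so (7/21) = +(21/7).
Reduce top mod 7: now compute (0/7).
Top reduces to 0: gcd > 1, so the symbol is 0.

0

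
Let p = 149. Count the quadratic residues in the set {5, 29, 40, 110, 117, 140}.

(5/149) = +1 → QR.
(29/149) = +1 → QR.
(40/149) = -1 → non-residue.
(110/149) = +1 → QR.
(117/149) = -1 → non-residue.
(140/149) = +1 → QR.
Total quadratic residues among the 6: 4.

4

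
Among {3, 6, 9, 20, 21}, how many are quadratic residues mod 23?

3

(3/23) = +1 → QR.
(6/23) = +1 → QR.
(9/23) = +1 → QR.
(20/23) = -1 → non-residue.
(21/23) = -1 → non-residue.
Total quadratic residues among the 5: 3.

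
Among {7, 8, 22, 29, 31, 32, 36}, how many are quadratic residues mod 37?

(7/37) = +1 → QR.
(8/37) = -1 → non-residue.
(22/37) = -1 → non-residue.
(29/37) = -1 → non-residue.
(31/37) = -1 → non-residue.
(32/37) = -1 → non-residue.
(36/37) = +1 → QR.
Total quadratic residues among the 7: 2.

2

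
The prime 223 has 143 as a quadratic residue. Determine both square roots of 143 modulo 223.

84, 139

Since 223 ≡ 3 (mod 4), a square root of 143 is 143^((223+1)/4) = 143^56 mod 223.
Repeated squaring: 143^2≡156, 143^4≡29, 143^8≡172, 143^16≡148, 143^32≡50 (mod 223).
143^56 = 143^(32+16+8) ≡ 139 (mod 223).
Check: 139² = 19321 ≡ 143 (mod 223). The two roots are 84 and 139.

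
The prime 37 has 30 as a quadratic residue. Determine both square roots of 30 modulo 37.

17, 20

37 ≡ 1 (mod 4), so we find a root by search.
Trying successive values, 17² = 289 ≡ 30 (mod 37). The other root is 37 − 17 = 20.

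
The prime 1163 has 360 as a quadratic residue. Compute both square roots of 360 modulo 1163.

Since 1163 ≡ 3 (mod 4), a square root of 360 is 360^((1163+1)/4) = 360^291 mod 1163.
Repeated squaring: 360^2≡507, 360^4≡26, 360^8≡676, 360^16≡1080, 360^32≡1074, 360^64≡943, 360^128≡717, 360^256≡43 (mod 1163).
360^291 = 360^(256+32+2+1) ≡ 738 (mod 1163).
Check: 738² = 544644 ≡ 360 (mod 1163). The two roots are 425 and 738.

425, 738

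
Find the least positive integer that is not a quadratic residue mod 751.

(2/751) = +1, so 2 is a residue.
(3/751) = −1, so 3 is the smallest positive non-residue mod 751.

3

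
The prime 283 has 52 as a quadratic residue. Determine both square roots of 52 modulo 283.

81, 202

Since 283 ≡ 3 (mod 4), a square root of 52 is 52^((283+1)/4) = 52^71 mod 283.
Repeated squaring: 52^2≡157, 52^4≡28, 52^8≡218, 52^16≡263, 52^32≡117, 52^64≡105 (mod 283).
52^71 = 52^(64+4+2+1) ≡ 81 (mod 283).
Check: 81² = 6561 ≡ 52 (mod 283). The two roots are 81 and 202.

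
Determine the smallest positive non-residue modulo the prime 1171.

(2/1171) = −1, so 2 is the smallest positive non-residue mod 1171.

2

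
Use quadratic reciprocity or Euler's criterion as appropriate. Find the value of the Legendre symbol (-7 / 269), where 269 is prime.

First reduce: -7 ≡ 262 (mod 269).
Pull out 2: since 269 ≡ 5 (mod 8), (2/269) = -1.
Reciprocity: 131 ≡ 3 and 269 ≡ 1 (mod 4), so (131/269) = +(269/131).
Reduce top mod 131: now compute (7/131).
Reciprocity: 7 ≡ 3 and 131 ≡ 3 (mod 4), so (7/131) = −(131/7).
Reduce top mod 7: now compute (5/7).
Reciprocity: 5 ≡ 1 and 7 ≡ 3 (mod 4), so (5/7) = +(7/5).
Reduce top mod 5: now compute (2/5).
Pull out 2: since 5 ≡ 5 (mod 8), (2/5) = -1.
Reached (1/5) = 1. Collecting the sign flips along the way, the symbol is -1.

-1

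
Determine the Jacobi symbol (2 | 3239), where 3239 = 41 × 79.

1

Pull out 2: since 3239 ≡ 7 (mod 8), (2/3239) = +1.
Reached (1/3239) = 1. Collecting the sign flips along the way, the symbol is +1.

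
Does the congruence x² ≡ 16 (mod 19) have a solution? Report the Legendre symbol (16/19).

Pull out 2^4: since 19 ≡ 3 (mod 8), (2/19) = -1, so (2/19)^4 = +1.
Reached (1/19) = 1. Collecting the sign flips along the way, the symbol is +1.

1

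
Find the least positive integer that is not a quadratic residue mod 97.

5

(2/97) = +1, so 2 is a residue.
(3/97) = +1, so 3 is a residue.
(4/97) = +1, so 4 is a residue.
(5/97) = −1, so 5 is the smallest positive non-residue mod 97.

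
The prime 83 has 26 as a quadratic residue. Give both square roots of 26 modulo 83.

21, 62

Since 83 ≡ 3 (mod 4), a square root of 26 is 26^((83+1)/4) = 26^21 mod 83.
Repeated squaring: 26^2≡12, 26^4≡61, 26^8≡69, 26^16≡30 (mod 83).
26^21 = 26^(16+4+1) ≡ 21 (mod 83).
Check: 21² = 441 ≡ 26 (mod 83). The two roots are 21 and 62.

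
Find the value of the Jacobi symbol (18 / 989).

Pull out 2: since 989 ≡ 5 (mod 8), (2/989) = -1.
Reciprocity: 9 ≡ 1 and 989 ≡ 1 (mod 4), so (9/989) = +(989/9).
Reduce top mod 9: now compute (8/9).
Pull out 2^3: since 9 ≡ 1 (mod 8), (2/9) = +1, so (2/9)^3 = +1.
Reached (1/9) = 1. Collecting the sign flips along the way, the symbol is -1.

-1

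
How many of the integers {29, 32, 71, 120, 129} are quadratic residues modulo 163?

1

(29/163) = -1 → non-residue.
(32/163) = -1 → non-residue.
(71/163) = +1 → QR.
(120/163) = -1 → non-residue.
(129/163) = -1 → non-residue.
Total quadratic residues among the 5: 1.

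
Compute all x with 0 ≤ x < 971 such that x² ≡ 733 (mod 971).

Since 971 ≡ 3 (mod 4), a square root of 733 is 733^((971+1)/4) = 733^243 mod 971.
Repeated squaring: 733^2≡326, 733^4≡437, 733^8≡653, 733^16≡140, 733^32≡180, 733^64≡357, 733^128≡248 (mod 971).
733^243 = 733^(128+64+32+16+2+1) ≡ 273 (mod 971).
Check: 273² = 74529 ≡ 733 (mod 971). The two roots are 273 and 698.

273, 698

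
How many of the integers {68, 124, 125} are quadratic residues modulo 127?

2

(68/127) = +1 → QR.
(124/127) = +1 → QR.
(125/127) = -1 → non-residue.
Total quadratic residues among the 3: 2.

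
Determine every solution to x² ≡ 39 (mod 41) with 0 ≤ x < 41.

11, 30

41 ≡ 1 (mod 4), so we find a root by search.
Trying successive values, 11² = 121 ≡ 39 (mod 41). The other root is 41 − 11 = 30.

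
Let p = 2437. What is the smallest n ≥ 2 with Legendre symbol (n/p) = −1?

2

(2/2437) = −1, so 2 is the smallest positive non-residue mod 2437.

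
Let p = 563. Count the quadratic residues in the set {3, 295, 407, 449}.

2

(3/563) = +1 → QR.
(295/563) = -1 → non-residue.
(407/563) = -1 → non-residue.
(449/563) = +1 → QR.
Total quadratic residues among the 4: 2.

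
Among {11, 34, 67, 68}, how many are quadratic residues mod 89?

4

(11/89) = +1 → QR.
(34/89) = +1 → QR.
(67/89) = +1 → QR.
(68/89) = +1 → QR.
Total quadratic residues among the 4: 4.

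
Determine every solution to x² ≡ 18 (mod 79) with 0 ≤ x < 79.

Since 79 ≡ 3 (mod 4), a square root of 18 is 18^((79+1)/4) = 18^20 mod 79.
Repeated squaring: 18^2≡8, 18^4≡64, 18^8≡67, 18^16≡65 (mod 79).
18^20 = 18^(16+4) ≡ 52 (mod 79).
Check: 52² = 2704 ≡ 18 (mod 79). The two roots are 27 and 52.

27, 52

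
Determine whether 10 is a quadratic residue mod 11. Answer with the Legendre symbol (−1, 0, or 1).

-1

Pull out 2: since 11 ≡ 3 (mod 8), (2/11) = -1.
Reciprocity: 5 ≡ 1 and 11 ≡ 3 (mod 4), so (5/11) = +(11/5).
Reduce top mod 5: now compute (1/5).
Reached (1/5) = 1. Collecting the sign flips along the way, the symbol is -1.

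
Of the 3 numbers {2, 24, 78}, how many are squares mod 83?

1

(2/83) = -1 → non-residue.
(24/83) = -1 → non-residue.
(78/83) = +1 → QR.
Total quadratic residues among the 3: 1.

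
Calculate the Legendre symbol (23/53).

Reciprocity: 23 ≡ 3 and 53 ≡ 1 (mod 4), so (23/53) = +(53/23).
Reduce top mod 23: now compute (7/23).
Reciprocity: 7 ≡ 3 and 23 ≡ 3 (mod 4), so (7/23) = −(23/7).
Reduce top mod 7: now compute (2/7).
Pull out 2: since 7 ≡ 7 (mod 8), (2/7) = +1.
Reached (1/7) = 1. Collecting the sign flips along the way, the symbol is -1.

-1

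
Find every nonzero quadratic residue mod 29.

1, 4, 5, 6, 7, 9, 13, 16, 20, 22, 23, 24, 25, 28

Square k = 1,…,14 (k and 29−k give the same square):
1²=1, 2²=4, 3²=9, 4²=16, 5²=25, 6²≡7, 7²≡20, 8²≡6, 9²≡23, 10²≡13, 11²≡5, 12²≡28, 13²≡24, 14²≡22 (mod 29).
So the quadratic residues mod 29 are {1, 4, 5, 6, 7, 9, 13, 16, 20, 22, 23, 24, 25, 28}.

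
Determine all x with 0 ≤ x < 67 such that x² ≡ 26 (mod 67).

19, 48

Since 67 ≡ 3 (mod 4), a square root of 26 is 26^((67+1)/4) = 26^17 mod 67.
Repeated squaring: 26^2≡6, 26^4≡36, 26^8≡23, 26^16≡60 (mod 67).
26^17 = 26^(16+1) ≡ 19 (mod 67).
Check: 19² = 361 ≡ 26 (mod 67). The two roots are 19 and 48.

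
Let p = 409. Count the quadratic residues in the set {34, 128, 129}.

2

(34/409) = +1 → QR.
(128/409) = +1 → QR.
(129/409) = -1 → non-residue.
Total quadratic residues among the 3: 2.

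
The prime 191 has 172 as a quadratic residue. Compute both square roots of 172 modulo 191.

Since 191 ≡ 3 (mod 4), a square root of 172 is 172^((191+1)/4) = 172^48 mod 191.
Repeated squaring: 172^2≡170, 172^4≡59, 172^8≡43, 172^16≡130, 172^32≡92 (mod 191).
172^48 = 172^(32+16) ≡ 118 (mod 191).
Check: 118² = 13924 ≡ 172 (mod 191). The two roots are 73 and 118.

73, 118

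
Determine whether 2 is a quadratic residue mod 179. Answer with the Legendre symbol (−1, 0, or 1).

-1

Pull out 2: since 179 ≡ 3 (mod 8), (2/179) = -1.
Reached (1/179) = 1. Collecting the sign flips along the way, the symbol is -1.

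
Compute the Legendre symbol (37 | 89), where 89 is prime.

-1

Euler's criterion: (37/89) ≡ 37^44 (mod 89).
37^2 ≡ 34 (mod 89)
37^4 ≡ 88 (mod 89)
37^8 ≡ 1 (mod 89)
37^16 ≡ 1 (mod 89)
37^32 ≡ 1 (mod 89)
37^44 = 37^(32+8+4) ≡ 88 (mod 89).
Result is 88 ≡ −1, so (37/89) = −1.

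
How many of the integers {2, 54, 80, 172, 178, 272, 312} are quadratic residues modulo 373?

(2/373) = -1 → non-residue.
(54/373) = -1 → non-residue.
(80/373) = -1 → non-residue.
(172/373) = -1 → non-residue.
(178/373) = -1 → non-residue.
(272/373) = +1 → QR.
(312/373) = -1 → non-residue.
Total quadratic residues among the 7: 1.

1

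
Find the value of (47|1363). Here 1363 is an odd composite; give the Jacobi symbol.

Reciprocity: 47 ≡ 3 and 1363 ≡ 3 (mod 4), so (47/1363) = −(1363/47).
Reduce top mod 47: now compute (0/47).
Top reduces to 0: gcd > 1, so the symbol is 0.

0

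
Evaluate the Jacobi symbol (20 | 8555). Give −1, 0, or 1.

Pull out 2^2: since 8555 ≡ 3 (mod 8), (2/8555) = -1, so (2/8555)^2 = +1.
Reciprocity: 5 ≡ 1 and 8555 ≡ 3 (mod 4), so (5/8555) = +(8555/5).
Reduce top mod 5: now compute (0/5).
Top reduces to 0: gcd > 1, so the symbol is 0.

0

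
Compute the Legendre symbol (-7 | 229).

Euler's criterion: (-7/229) ≡ 222^114 (mod 229).
222^2 ≡ 49 (mod 229)
222^4 ≡ 111 (mod 229)
222^8 ≡ 184 (mod 229)
222^16 ≡ 193 (mod 229)
222^32 ≡ 151 (mod 229)
222^64 ≡ 130 (mod 229)
222^114 = 222^(64+32+16+2) ≡ 228 (mod 229).
Result is 228 ≡ −1, so (-7/229) = −1.

-1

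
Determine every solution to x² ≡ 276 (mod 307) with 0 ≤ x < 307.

131, 176

Since 307 ≡ 3 (mod 4), a square root of 276 is 276^((307+1)/4) = 276^77 mod 307.
Repeated squaring: 276^2≡40, 276^4≡65, 276^8≡234, 276^16≡110, 276^32≡127, 276^64≡165 (mod 307).
276^77 = 276^(64+8+4+1) ≡ 176 (mod 307).
Check: 176² = 30976 ≡ 276 (mod 307). The two roots are 131 and 176.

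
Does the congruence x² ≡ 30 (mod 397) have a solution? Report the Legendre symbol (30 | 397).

1

Euler's criterion: (30/397) ≡ 30^198 (mod 397).
30^2 ≡ 106 (mod 397)
30^4 ≡ 120 (mod 397)
30^8 ≡ 108 (mod 397)
30^16 ≡ 151 (mod 397)
30^32 ≡ 172 (mod 397)
30^64 ≡ 206 (mod 397)
30^128 ≡ 354 (mod 397)
30^198 = 30^(128+64+4+2) ≡ 1 (mod 397).
Result is 1, so (30/397) = 1.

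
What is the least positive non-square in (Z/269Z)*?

2

(2/269) = −1, so 2 is the smallest positive non-residue mod 269.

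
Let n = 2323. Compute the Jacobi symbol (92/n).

Pull out 2^2: since 2323 ≡ 3 (mod 8), (2/2323) = -1, so (2/2323)^2 = +1.
Reciprocity: 23 ≡ 3 and 2323 ≡ 3 (mod 4), so (23/2323) = −(2323/23).
Reduce top mod 23: now compute (0/23).
Top reduces to 0: gcd > 1, so the symbol is 0.

0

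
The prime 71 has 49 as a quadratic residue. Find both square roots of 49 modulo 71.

Since 71 ≡ 3 (mod 4), a square root of 49 is 49^((71+1)/4) = 49^18 mod 71.
Repeated squaring: 49^2≡58, 49^4≡27, 49^8≡19, 49^16≡6 (mod 71).
49^18 = 49^(16+2) ≡ 64 (mod 71).
Check: 64² = 4096 ≡ 49 (mod 71). The two roots are 7 and 64.

7, 64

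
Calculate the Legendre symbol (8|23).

Euler's criterion: (8/23) ≡ 8^11 (mod 23).
8^2 ≡ 18 (mod 23)
8^4 ≡ 2 (mod 23)
8^8 ≡ 4 (mod 23)
8^11 = 8^(8+2+1) ≡ 1 (mod 23).
Result is 1, so (8/23) = 1.

1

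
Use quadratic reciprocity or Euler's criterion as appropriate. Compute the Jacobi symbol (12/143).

1

Pull out 2^2: since 143 ≡ 7 (mod 8), (2/143) = +1, so (2/143)^2 = +1.
Reciprocity: 3 ≡ 3 and 143 ≡ 3 (mod 4), so (3/143) = −(143/3).
Reduce top mod 3: now compute (2/3).
Pull out 2: since 3 ≡ 3 (mod 8), (2/3) = -1.
Reached (1/3) = 1. Collecting the sign flips along the way, the symbol is +1.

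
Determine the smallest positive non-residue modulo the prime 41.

3

(2/41) = +1, so 2 is a residue.
(3/41) = −1, so 3 is the smallest positive non-residue mod 41.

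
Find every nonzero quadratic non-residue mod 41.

3, 6, 7, 11, 12, 13, 14, 15, 17, 19, 22, 24, 26, 27, 28, 29, 30, 34, 35, 38

Square k = 1,…,20 (k and 41−k give the same square):
1²=1, 2²=4, 3²=9, 4²=16, 5²=25, 6²=36, 7²≡8, 8²≡23, 9²≡40, 10²≡18, 11²≡39, 12²≡21, 13²≡5, 14²≡32, 15²≡20, 16²≡10, 17²≡2, 18²≡37, 19²≡33, 20²≡31 (mod 41).
The residues are {1, 2, 4, 5, 8, 9, 10, 16, 18, 20, 21, 23, 25, 31, 32, 33, 36, 37, 39, 40}; the non-residues are the remaining 20 nonzero classes.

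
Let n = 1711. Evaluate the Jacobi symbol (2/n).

Pull out 2: since 1711 ≡ 7 (mod 8), (2/1711) = +1.
Reached (1/1711) = 1. Collecting the sign flips along the way, the symbol is +1.

1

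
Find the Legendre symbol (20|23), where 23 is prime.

-1

Pull out 2^2: since 23 ≡ 7 (mod 8), (2/23) = +1, so (2/23)^2 = +1.
Reciprocity: 5 ≡ 1 and 23 ≡ 3 (mod 4), so (5/23) = +(23/5).
Reduce top mod 5: now compute (3/5).
Reciprocity: 3 ≡ 3 and 5 ≡ 1 (mod 4), so (3/5) = +(5/3).
Reduce top mod 3: now compute (2/3).
Pull out 2: since 3 ≡ 3 (mod 8), (2/3) = -1.
Reached (1/3) = 1. Collecting the sign flips along the way, the symbol is -1.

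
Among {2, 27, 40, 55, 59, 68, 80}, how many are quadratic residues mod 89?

5

(2/89) = +1 → QR.
(27/89) = -1 → non-residue.
(40/89) = +1 → QR.
(55/89) = +1 → QR.
(59/89) = -1 → non-residue.
(68/89) = +1 → QR.
(80/89) = +1 → QR.
Total quadratic residues among the 7: 5.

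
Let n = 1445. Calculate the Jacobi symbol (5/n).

Reciprocity: 5 ≡ 1 and 1445 ≡ 1 (mod 4), so (5/1445) = +(1445/5).
Reduce top mod 5: now compute (0/5).
Top reduces to 0: gcd > 1, so the symbol is 0.

0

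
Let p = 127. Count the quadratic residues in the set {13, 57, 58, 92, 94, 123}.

2

(13/127) = +1 → QR.
(57/127) = -1 → non-residue.
(58/127) = -1 → non-residue.
(92/127) = -1 → non-residue.
(94/127) = +1 → QR.
(123/127) = -1 → non-residue.
Total quadratic residues among the 6: 2.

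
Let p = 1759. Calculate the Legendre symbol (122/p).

Pull out 2: since 1759 ≡ 7 (mod 8), (2/1759) = +1.
Reciprocity: 61 ≡ 1 and 1759 ≡ 3 (mod 4), so (61/1759) = +(1759/61).
Reduce top mod 61: now compute (51/61).
Reciprocity: 51 ≡ 3 and 61 ≡ 1 (mod 4), so (51/61) = +(61/51).
Reduce top mod 51: now compute (10/51).
Pull out 2: since 51 ≡ 3 (mod 8), (2/51) = -1.
Reciprocity: 5 ≡ 1 and 51 ≡ 3 (mod 4), so (5/51) = +(51/5).
Reduce top mod 5: now compute (1/5).
Reached (1/5) = 1. Collecting the sign flips along the way, the symbol is -1.

-1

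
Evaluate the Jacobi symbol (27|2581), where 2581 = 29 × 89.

1

Reciprocity: 27 ≡ 3 and 2581 ≡ 1 (mod 4), so (27/2581) = +(2581/27).
Reduce top mod 27: now compute (16/27).
Pull out 2^4: since 27 ≡ 3 (mod 8), (2/27) = -1, so (2/27)^4 = +1.
Reached (1/27) = 1. Collecting the sign flips along the way, the symbol is +1.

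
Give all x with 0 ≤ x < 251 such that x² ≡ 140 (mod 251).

89, 162

Since 251 ≡ 3 (mod 4), a square root of 140 is 140^((251+1)/4) = 140^63 mod 251.
Repeated squaring: 140^2≡22, 140^4≡233, 140^8≡73, 140^16≡58, 140^32≡101 (mod 251).
140^63 = 140^(32+16+8+4+2+1) ≡ 89 (mod 251).
Check: 89² = 7921 ≡ 140 (mod 251). The two roots are 89 and 162.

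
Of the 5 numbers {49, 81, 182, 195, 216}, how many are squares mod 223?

2

(49/223) = +1 → QR.
(81/223) = +1 → QR.
(182/223) = -1 → non-residue.
(195/223) = -1 → non-residue.
(216/223) = -1 → non-residue.
Total quadratic residues among the 5: 2.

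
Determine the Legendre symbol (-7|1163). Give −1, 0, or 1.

First reduce: -7 ≡ 1156 (mod 1163).
Pull out 2^2: since 1163 ≡ 3 (mod 8), (2/1163) = -1, so (2/1163)^2 = +1.
Reciprocity: 289 ≡ 1 and 1163 ≡ 3 (mod 4), so (289/1163) = +(1163/289).
Reduce top mod 289: now compute (7/289).
Reciprocity: 7 ≡ 3 and 289 ≡ 1 (mod 4), so (7/289) = +(289/7).
Reduce top mod 7: now compute (2/7).
Pull out 2: since 7 ≡ 7 (mod 8), (2/7) = +1.
Reached (1/7) = 1. Collecting the sign flips along the way, the symbol is +1.

1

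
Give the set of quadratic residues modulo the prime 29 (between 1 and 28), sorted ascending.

1,4,5,6,7,9,13,16,20,22,23,24,25,28

Square k = 1,…,14 (k and 29−k give the same square):
1²=1, 2²=4, 3²=9, 4²=16, 5²=25, 6²≡7, 7²≡20, 8²≡6, 9²≡23, 10²≡13, 11²≡5, 12²≡28, 13²≡24, 14²≡22 (mod 29).
So the quadratic residues mod 29 are {1, 4, 5, 6, 7, 9, 13, 16, 20, 22, 23, 24, 25, 28}.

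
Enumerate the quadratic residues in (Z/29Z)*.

1,4,5,6,7,9,13,16,20,22,23,24,25,28

Square k = 1,…,14 (k and 29−k give the same square):
1²=1, 2²=4, 3²=9, 4²=16, 5²=25, 6²≡7, 7²≡20, 8²≡6, 9²≡23, 10²≡13, 11²≡5, 12²≡28, 13²≡24, 14²≡22 (mod 29).
So the quadratic residues mod 29 are {1, 4, 5, 6, 7, 9, 13, 16, 20, 22, 23, 24, 25, 28}.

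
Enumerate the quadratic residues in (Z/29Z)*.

1, 4, 5, 6, 7, 9, 13, 16, 20, 22, 23, 24, 25, 28

Square k = 1,…,14 (k and 29−k give the same square):
1²=1, 2²=4, 3²=9, 4²=16, 5²=25, 6²≡7, 7²≡20, 8²≡6, 9²≡23, 10²≡13, 11²≡5, 12²≡28, 13²≡24, 14²≡22 (mod 29).
So the quadratic residues mod 29 are {1, 4, 5, 6, 7, 9, 13, 16, 20, 22, 23, 24, 25, 28}.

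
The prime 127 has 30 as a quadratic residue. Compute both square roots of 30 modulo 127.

Since 127 ≡ 3 (mod 4), a square root of 30 is 30^((127+1)/4) = 30^32 mod 127.
Repeated squaring: 30^2≡11, 30^4≡121, 30^8≡36, 30^16≡26, 30^32≡41 (mod 127).
30^32 = 30^(32) ≡ 41 (mod 127).
Check: 41² = 1681 ≡ 30 (mod 127). The two roots are 41 and 86.

41, 86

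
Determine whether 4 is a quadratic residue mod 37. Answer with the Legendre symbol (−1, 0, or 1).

Pull out 2^2: since 37 ≡ 5 (mod 8), (2/37) = -1, so (2/37)^2 = +1.
Reached (1/37) = 1. Collecting the sign flips along the way, the symbol is +1.

1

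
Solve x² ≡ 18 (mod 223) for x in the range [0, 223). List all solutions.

Since 223 ≡ 3 (mod 4), a square root of 18 is 18^((223+1)/4) = 18^56 mod 223.
Repeated squaring: 18^2≡101, 18^4≡166, 18^8≡127, 18^16≡73, 18^32≡200 (mod 223).
18^56 = 18^(32+16+8) ≡ 178 (mod 223).
Check: 178² = 31684 ≡ 18 (mod 223). The two roots are 45 and 178.

45, 178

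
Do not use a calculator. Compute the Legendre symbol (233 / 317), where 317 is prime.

-1

Reciprocity: 233 ≡ 1 and 317 ≡ 1 (mod 4), so (233/317) = +(317/233).
Reduce top mod 233: now compute (84/233).
Pull out 2^2: since 233 ≡ 1 (mod 8), (2/233) = +1, so (2/233)^2 = +1.
Reciprocity: 21 ≡ 1 and 233 ≡ 1 (mod 4), so (21/233) = +(233/21).
Reduce top mod 21: now compute (2/21).
Pull out 2: since 21 ≡ 5 (mod 8), (2/21) = -1.
Reached (1/21) = 1. Collecting the sign flips along the way, the symbol is -1.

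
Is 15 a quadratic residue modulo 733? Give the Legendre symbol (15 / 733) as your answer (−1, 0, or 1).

Euler's criterion: (15/733) ≡ 15^366 (mod 733).
15^2 ≡ 225 (mod 733)
15^4 ≡ 48 (mod 733)
15^8 ≡ 105 (mod 733)
15^16 ≡ 30 (mod 733)
15^32 ≡ 167 (mod 733)
15^64 ≡ 35 (mod 733)
15^128 ≡ 492 (mod 733)
15^256 ≡ 174 (mod 733)
15^366 = 15^(256+64+32+8+4+2) ≡ 732 (mod 733).
Result is 732 ≡ −1, so (15/733) = −1.

-1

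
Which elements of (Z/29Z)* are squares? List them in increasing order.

Square k = 1,…,14 (k and 29−k give the same square):
1²=1, 2²=4, 3²=9, 4²=16, 5²=25, 6²≡7, 7²≡20, 8²≡6, 9²≡23, 10²≡13, 11²≡5, 12²≡28, 13²≡24, 14²≡22 (mod 29).
So the quadratic residues mod 29 are {1, 4, 5, 6, 7, 9, 13, 16, 20, 22, 23, 24, 25, 28}.

1 4 5 6 7 9 13 16 20 22 23 24 25 28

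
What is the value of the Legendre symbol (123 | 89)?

Euler's criterion: (123/89) ≡ 34^44 (mod 89).
34^2 ≡ 88 (mod 89)
34^4 ≡ 1 (mod 89)
34^8 ≡ 1 (mod 89)
34^16 ≡ 1 (mod 89)
34^32 ≡ 1 (mod 89)
34^44 = 34^(32+8+4) ≡ 1 (mod 89).
Result is 1, so (123/89) = 1.

1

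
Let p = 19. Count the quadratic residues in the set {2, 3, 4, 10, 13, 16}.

2

(2/19) = -1 → non-residue.
(3/19) = -1 → non-residue.
(4/19) = +1 → QR.
(10/19) = -1 → non-residue.
(13/19) = -1 → non-residue.
(16/19) = +1 → QR.
Total quadratic residues among the 6: 2.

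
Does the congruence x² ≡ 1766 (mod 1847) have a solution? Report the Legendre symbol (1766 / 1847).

-1

Pull out 2: since 1847 ≡ 7 (mod 8), (2/1847) = +1.
Reciprocity: 883 ≡ 3 and 1847 ≡ 3 (mod 4), so (883/1847) = −(1847/883).
Reduce top mod 883: now compute (81/883).
Reciprocity: 81 ≡ 1 and 883 ≡ 3 (mod 4), so (81/883) = +(883/81).
Reduce top mod 81: now compute (73/81).
Reciprocity: 73 ≡ 1 and 81 ≡ 1 (mod 4), so (73/81) = +(81/73).
Reduce top mod 73: now compute (8/73).
Pull out 2^3: since 73 ≡ 1 (mod 8), (2/73) = +1, so (2/73)^3 = +1.
Reached (1/73) = 1. Collecting the sign flips along the way, the symbol is -1.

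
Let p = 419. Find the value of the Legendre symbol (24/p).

-1

Pull out 2^3: since 419 ≡ 3 (mod 8), (2/419) = -1, so (2/419)^3 = -1.
Reciprocity: 3 ≡ 3 and 419 ≡ 3 (mod 4), so (3/419) = −(419/3).
Reduce top mod 3: now compute (2/3).
Pull out 2: since 3 ≡ 3 (mod 8), (2/3) = -1.
Reached (1/3) = 1. Collecting the sign flips along the way, the symbol is -1.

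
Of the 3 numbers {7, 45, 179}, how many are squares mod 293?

0

(7/293) = -1 → non-residue.
(45/293) = -1 → non-residue.
(179/293) = -1 → non-residue.
Total quadratic residues among the 3: 0.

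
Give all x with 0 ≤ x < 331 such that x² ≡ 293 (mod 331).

Since 331 ≡ 3 (mod 4), a square root of 293 is 293^((331+1)/4) = 293^83 mod 331.
Repeated squaring: 293^2≡120, 293^4≡167, 293^8≡85, 293^16≡274, 293^32≡270, 293^64≡80 (mod 331).
293^83 = 293^(64+16+2+1) ≡ 180 (mod 331).
Check: 180² = 32400 ≡ 293 (mod 331). The two roots are 151 and 180.

151, 180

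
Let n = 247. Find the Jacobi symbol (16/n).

1

Pull out 2^4: since 247 ≡ 7 (mod 8), (2/247) = +1, so (2/247)^4 = +1.
Reached (1/247) = 1. Collecting the sign flips along the way, the symbol is +1.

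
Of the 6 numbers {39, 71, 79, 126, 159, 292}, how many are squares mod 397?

(39/397) = -1 → non-residue.
(71/397) = -1 → non-residue.
(79/397) = +1 → QR.
(126/397) = +1 → QR.
(159/397) = -1 → non-residue.
(292/397) = +1 → QR.
Total quadratic residues among the 6: 3.

3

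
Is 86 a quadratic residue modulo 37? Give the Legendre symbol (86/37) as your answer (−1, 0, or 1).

1

First reduce: 86 ≡ 12 (mod 37).
Pull out 2^2: since 37 ≡ 5 (mod 8), (2/37) = -1, so (2/37)^2 = +1.
Reciprocity: 3 ≡ 3 and 37 ≡ 1 (mod 4), so (3/37) = +(37/3).
Reduce top mod 3: now compute (1/3).
Reached (1/3) = 1. Collecting the sign flips along the way, the symbol is +1.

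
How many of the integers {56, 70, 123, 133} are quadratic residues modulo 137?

(56/137) = +1 → QR.
(70/137) = -1 → non-residue.
(123/137) = +1 → QR.
(133/137) = +1 → QR.
Total quadratic residues among the 4: 3.

3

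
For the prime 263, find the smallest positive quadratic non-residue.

5

(2/263) = +1, so 2 is a residue.
(3/263) = +1, so 3 is a residue.
(4/263) = +1, so 4 is a residue.
(5/263) = −1, so 5 is the smallest positive non-residue mod 263.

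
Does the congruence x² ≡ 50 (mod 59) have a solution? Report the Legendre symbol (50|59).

Pull out 2: since 59 ≡ 3 (mod 8), (2/59) = -1.
Reciprocity: 25 ≡ 1 and 59 ≡ 3 (mod 4), so (25/59) = +(59/25).
Reduce top mod 25: now compute (9/25).
Reciprocity: 9 ≡ 1 and 25 ≡ 1 (mod 4), so (9/25) = +(25/9).
Reduce top mod 9: now compute (7/9).
Reciprocity: 7 ≡ 3 and 9 ≡ 1 (mod 4), so (7/9) = +(9/7).
Reduce top mod 7: now compute (2/7).
Pull out 2: since 7 ≡ 7 (mod 8), (2/7) = +1.
Reached (1/7) = 1. Collecting the sign flips along the way, the symbol is -1.

-1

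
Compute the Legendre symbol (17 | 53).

Reciprocity: 17 ≡ 1 and 53 ≡ 1 (mod 4), so (17/53) = +(53/17).
Reduce top mod 17: now compute (2/17).
Pull out 2: since 17 ≡ 1 (mod 8), (2/17) = +1.
Reached (1/17) = 1. Collecting the sign flips along the way, the symbol is +1.

1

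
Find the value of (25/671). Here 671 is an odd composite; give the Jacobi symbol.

1

Reciprocity: 25 ≡ 1 and 671 ≡ 3 (mod 4), so (25/671) = +(671/25).
Reduce top mod 25: now compute (21/25).
Reciprocity: 21 ≡ 1 and 25 ≡ 1 (mod 4), so (21/25) = +(25/21).
Reduce top mod 21: now compute (4/21).
Pull out 2^2: since 21 ≡ 5 (mod 8), (2/21) = -1, so (2/21)^2 = +1.
Reached (1/21) = 1. Collecting the sign flips along the way, the symbol is +1.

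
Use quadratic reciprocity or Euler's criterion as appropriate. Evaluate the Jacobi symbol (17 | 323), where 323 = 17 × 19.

Reciprocity: 17 ≡ 1 and 323 ≡ 3 (mod 4), so (17/323) = +(323/17).
Reduce top mod 17: now compute (0/17).
Top reduces to 0: gcd > 1, so the symbol is 0.

0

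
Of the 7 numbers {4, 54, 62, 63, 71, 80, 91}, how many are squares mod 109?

4

(4/109) = +1 → QR.
(54/109) = -1 → non-residue.
(62/109) = -1 → non-residue.
(63/109) = +1 → QR.
(71/109) = +1 → QR.
(80/109) = +1 → QR.
(91/109) = -1 → non-residue.
Total quadratic residues among the 7: 4.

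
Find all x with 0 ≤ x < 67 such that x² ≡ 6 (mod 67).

26, 41

Since 67 ≡ 3 (mod 4), a square root of 6 is 6^((67+1)/4) = 6^17 mod 67.
Repeated squaring: 6^2≡36, 6^4≡23, 6^8≡60, 6^16≡49 (mod 67).
6^17 = 6^(16+1) ≡ 26 (mod 67).
Check: 26² = 676 ≡ 6 (mod 67). The two roots are 26 and 41.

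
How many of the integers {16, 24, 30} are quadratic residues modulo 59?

1

(16/59) = +1 → QR.
(24/59) = -1 → non-residue.
(30/59) = -1 → non-residue.
Total quadratic residues among the 3: 1.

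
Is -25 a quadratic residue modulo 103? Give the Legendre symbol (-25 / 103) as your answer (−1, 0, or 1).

Euler's criterion: (-25/103) ≡ 78^51 (mod 103).
78^2 ≡ 7 (mod 103)
78^4 ≡ 49 (mod 103)
78^8 ≡ 32 (mod 103)
78^16 ≡ 97 (mod 103)
78^32 ≡ 36 (mod 103)
78^51 = 78^(32+16+2+1) ≡ 102 (mod 103).
Result is 102 ≡ −1, so (-25/103) = −1.

-1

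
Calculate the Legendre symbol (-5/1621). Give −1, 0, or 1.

1

First reduce: -5 ≡ 1616 (mod 1621).
Pull out 2^4: since 1621 ≡ 5 (mod 8), (2/1621) = -1, so (2/1621)^4 = +1.
Reciprocity: 101 ≡ 1 and 1621 ≡ 1 (mod 4), so (101/1621) = +(1621/101).
Reduce top mod 101: now compute (5/101).
Reciprocity: 5 ≡ 1 and 101 ≡ 1 (mod 4), so (5/101) = +(101/5).
Reduce top mod 5: now compute (1/5).
Reached (1/5) = 1. Collecting the sign flips along the way, the symbol is +1.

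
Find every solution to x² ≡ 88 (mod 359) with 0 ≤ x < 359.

Since 359 ≡ 3 (mod 4), a square root of 88 is 88^((359+1)/4) = 88^90 mod 359.
Repeated squaring: 88^2≡205, 88^4≡22, 88^8≡125, 88^16≡188, 88^32≡162, 88^64≡37 (mod 359).
88^90 = 88^(64+16+8+2) ≡ 51 (mod 359).
Check: 51² = 2601 ≡ 88 (mod 359). The two roots are 51 and 308.

51, 308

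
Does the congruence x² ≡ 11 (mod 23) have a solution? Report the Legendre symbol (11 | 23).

-1

Reciprocity: 11 ≡ 3 and 23 ≡ 3 (mod 4), so (11/23) = −(23/11).
Reduce top mod 11: now compute (1/11).
Reached (1/11) = 1. Collecting the sign flips along the way, the symbol is -1.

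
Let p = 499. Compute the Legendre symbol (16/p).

Euler's criterion: (16/499) ≡ 16^249 (mod 499).
16^2 ≡ 256 (mod 499)
16^4 ≡ 167 (mod 499)
16^8 ≡ 444 (mod 499)
16^16 ≡ 31 (mod 499)
16^32 ≡ 462 (mod 499)
16^64 ≡ 371 (mod 499)
16^128 ≡ 416 (mod 499)
16^249 = 16^(128+64+32+16+8+1) ≡ 1 (mod 499).
Result is 1, so (16/499) = 1.

1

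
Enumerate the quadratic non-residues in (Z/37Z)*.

Square k = 1,…,18 (k and 37−k give the same square):
1²=1, 2²=4, 3²=9, 4²=16, 5²=25, 6²=36, 7²≡12, 8²≡27, 9²≡7, 10²≡26, 11²≡10, 12²≡33, 13²≡21, 14²≡11, 15²≡3, 16²≡34, 17²≡30, 18²≡28 (mod 37).
The residues are {1, 3, 4, 7, 9, 10, 11, 12, 16, 21, 25, 26, 27, 28, 30, 33, 34, 36}; the non-residues are the remaining 18 nonzero classes.

2, 5, 6, 8, 13, 14, 15, 17, 18, 19, 20, 22, 23, 24, 29, 31, 32, 35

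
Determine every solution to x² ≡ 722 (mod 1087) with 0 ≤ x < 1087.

460, 627

Since 1087 ≡ 3 (mod 4), a square root of 722 is 722^((1087+1)/4) = 722^272 mod 1087.
Repeated squaring: 722^2≡611, 722^4≡480, 722^8≡1043, 722^16≡849, 722^32≡120, 722^64≡269, 722^128≡619, 722^256≡537 (mod 1087).
722^272 = 722^(256+16) ≡ 460 (mod 1087).
Check: 460² = 211600 ≡ 722 (mod 1087). The two roots are 460 and 627.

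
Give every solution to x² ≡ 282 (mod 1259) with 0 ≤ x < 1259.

467, 792

Since 1259 ≡ 3 (mod 4), a square root of 282 is 282^((1259+1)/4) = 282^315 mod 1259.
Repeated squaring: 282^2≡207, 282^4≡43, 282^8≡590, 282^16≡616, 282^32≡497, 282^64≡245, 282^128≡852, 282^256≡720 (mod 1259).
282^315 = 282^(256+32+16+8+2+1) ≡ 792 (mod 1259).
Check: 792² = 627264 ≡ 282 (mod 1259). The two roots are 467 and 792.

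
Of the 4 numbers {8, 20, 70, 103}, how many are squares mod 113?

1

(8/113) = +1 → QR.
(20/113) = -1 → non-residue.
(70/113) = -1 → non-residue.
(103/113) = -1 → non-residue.
Total quadratic residues among the 4: 1.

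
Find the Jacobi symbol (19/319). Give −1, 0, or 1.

1

Reciprocity: 19 ≡ 3 and 319 ≡ 3 (mod 4), so (19/319) = −(319/19).
Reduce top mod 19: now compute (15/19).
Reciprocity: 15 ≡ 3 and 19 ≡ 3 (mod 4), so (15/19) = −(19/15).
Reduce top mod 15: now compute (4/15).
Pull out 2^2: since 15 ≡ 7 (mod 8), (2/15) = +1, so (2/15)^2 = +1.
Reached (1/15) = 1. Collecting the sign flips along the way, the symbol is +1.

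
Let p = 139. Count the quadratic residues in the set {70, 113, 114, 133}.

(70/139) = -1 → non-residue.
(113/139) = +1 → QR.
(114/139) = -1 → non-residue.
(133/139) = -1 → non-residue.
Total quadratic residues among the 4: 1.

1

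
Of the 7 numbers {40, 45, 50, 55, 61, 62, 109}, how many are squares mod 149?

2

(40/149) = -1 → non-residue.
(45/149) = +1 → QR.
(50/149) = -1 → non-residue.
(55/149) = -1 → non-residue.
(61/149) = +1 → QR.
(62/149) = -1 → non-residue.
(109/149) = -1 → non-residue.
Total quadratic residues among the 7: 2.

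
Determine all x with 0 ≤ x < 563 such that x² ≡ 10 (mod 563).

Since 563 ≡ 3 (mod 4), a square root of 10 is 10^((563+1)/4) = 10^141 mod 563.
Repeated squaring: 10^2≡100, 10^4≡429, 10^8≡503, 10^16≡222, 10^32≡303, 10^64≡40, 10^128≡474 (mod 563).
10^141 = 10^(128+8+4+1) ≡ 130 (mod 563).
Check: 130² = 16900 ≡ 10 (mod 563). The two roots are 130 and 433.

130, 433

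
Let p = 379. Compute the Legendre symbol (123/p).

-1

Reciprocity: 123 ≡ 3 and 379 ≡ 3 (mod 4), so (123/379) = −(379/123).
Reduce top mod 123: now compute (10/123).
Pull out 2: since 123 ≡ 3 (mod 8), (2/123) = -1.
Reciprocity: 5 ≡ 1 and 123 ≡ 3 (mod 4), so (5/123) = +(123/5).
Reduce top mod 5: now compute (3/5).
Reciprocity: 3 ≡ 3 and 5 ≡ 1 (mod 4), so (3/5) = +(5/3).
Reduce top mod 3: now compute (2/3).
Pull out 2: since 3 ≡ 3 (mod 8), (2/3) = -1.
Reached (1/3) = 1. Collecting the sign flips along the way, the symbol is -1.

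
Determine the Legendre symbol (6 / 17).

Pull out 2: since 17 ≡ 1 (mod 8), (2/17) = +1.
Reciprocity: 3 ≡ 3 and 17 ≡ 1 (mod 4), so (3/17) = +(17/3).
Reduce top mod 3: now compute (2/3).
Pull out 2: since 3 ≡ 3 (mod 8), (2/3) = -1.
Reached (1/3) = 1. Collecting the sign flips along the way, the symbol is -1.

-1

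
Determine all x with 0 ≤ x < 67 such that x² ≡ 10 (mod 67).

12, 55

Since 67 ≡ 3 (mod 4), a square root of 10 is 10^((67+1)/4) = 10^17 mod 67.
Repeated squaring: 10^2≡33, 10^4≡17, 10^8≡21, 10^16≡39 (mod 67).
10^17 = 10^(16+1) ≡ 55 (mod 67).
Check: 55² = 3025 ≡ 10 (mod 67). The two roots are 12 and 55.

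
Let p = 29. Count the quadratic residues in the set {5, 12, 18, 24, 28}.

(5/29) = +1 → QR.
(12/29) = -1 → non-residue.
(18/29) = -1 → non-residue.
(24/29) = +1 → QR.
(28/29) = +1 → QR.
Total quadratic residues among the 5: 3.

3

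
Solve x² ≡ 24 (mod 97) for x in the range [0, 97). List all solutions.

97 ≡ 1 (mod 4), so we find a root by search.
Trying successive values, 11² = 121 ≡ 24 (mod 97). The other root is 97 − 11 = 86.

11, 86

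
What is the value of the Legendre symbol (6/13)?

Pull out 2: since 13 ≡ 5 (mod 8), (2/13) = -1.
Reciprocity: 3 ≡ 3 and 13 ≡ 1 (mod 4), so (3/13) = +(13/3).
Reduce top mod 3: now compute (1/3).
Reached (1/3) = 1. Collecting the sign flips along the way, the symbol is -1.

-1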